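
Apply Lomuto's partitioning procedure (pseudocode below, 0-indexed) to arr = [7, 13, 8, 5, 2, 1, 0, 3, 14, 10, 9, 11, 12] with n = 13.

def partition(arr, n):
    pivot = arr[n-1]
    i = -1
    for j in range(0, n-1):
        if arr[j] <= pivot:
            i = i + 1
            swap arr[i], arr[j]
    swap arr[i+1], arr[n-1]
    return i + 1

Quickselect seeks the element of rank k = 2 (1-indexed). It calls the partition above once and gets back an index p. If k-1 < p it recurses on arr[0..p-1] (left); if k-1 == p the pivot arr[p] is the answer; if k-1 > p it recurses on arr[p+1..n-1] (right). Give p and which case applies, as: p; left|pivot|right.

pivot = arr[12] = 12; i = -1
j=0: arr[0]=7 ≤ 12 → i=0, swap arr[0],arr[0] (no change) → [7, 13, 8, 5, 2, 1, 0, 3, 14, 10, 9, 11, 12]
j=1: arr[1]=13 > 12 → no swap
j=2: arr[2]=8 ≤ 12 → i=1, swap arr[1],arr[2] → [7, 8, 13, 5, 2, 1, 0, 3, 14, 10, 9, 11, 12]
j=3: arr[3]=5 ≤ 12 → i=2, swap arr[2],arr[3] → [7, 8, 5, 13, 2, 1, 0, 3, 14, 10, 9, 11, 12]
j=4: arr[4]=2 ≤ 12 → i=3, swap arr[3],arr[4] → [7, 8, 5, 2, 13, 1, 0, 3, 14, 10, 9, 11, 12]
j=5: arr[5]=1 ≤ 12 → i=4, swap arr[4],arr[5] → [7, 8, 5, 2, 1, 13, 0, 3, 14, 10, 9, 11, 12]
j=6: arr[6]=0 ≤ 12 → i=5, swap arr[5],arr[6] → [7, 8, 5, 2, 1, 0, 13, 3, 14, 10, 9, 11, 12]
j=7: arr[7]=3 ≤ 12 → i=6, swap arr[6],arr[7] → [7, 8, 5, 2, 1, 0, 3, 13, 14, 10, 9, 11, 12]
j=8: arr[8]=14 > 12 → no swap
j=9: arr[9]=10 ≤ 12 → i=7, swap arr[7],arr[9] → [7, 8, 5, 2, 1, 0, 3, 10, 14, 13, 9, 11, 12]
j=10: arr[10]=9 ≤ 12 → i=8, swap arr[8],arr[10] → [7, 8, 5, 2, 1, 0, 3, 10, 9, 13, 14, 11, 12]
j=11: arr[11]=11 ≤ 12 → i=9, swap arr[9],arr[11] → [7, 8, 5, 2, 1, 0, 3, 10, 9, 11, 14, 13, 12]
final swap arr[10],arr[12] → [7, 8, 5, 2, 1, 0, 3, 10, 9, 11, 12, 13, 14]; return 10
p = 10; k-1 = 1 < 10 ⇒ left

10; left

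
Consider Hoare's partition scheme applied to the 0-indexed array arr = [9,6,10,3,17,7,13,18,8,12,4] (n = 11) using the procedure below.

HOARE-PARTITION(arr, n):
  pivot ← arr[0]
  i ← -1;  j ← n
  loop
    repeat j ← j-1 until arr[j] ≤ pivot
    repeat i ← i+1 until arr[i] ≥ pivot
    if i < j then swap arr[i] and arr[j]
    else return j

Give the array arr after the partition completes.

pivot=9
j stops at 10 (4), i stops at 0 (9); swap ⇒ [4,6,10,3,17,7,13,18,8,12,9]
j stops at 8 (8), i stops at 2 (10); swap ⇒ [4,6,8,3,17,7,13,18,10,12,9]
j stops at 5 (7), i stops at 4 (17); swap ⇒ [4,6,8,3,7,17,13,18,10,12,9]
j stops at 4, i stops at 5; i≥j ⇒ return 4. arr=[4,6,8,3,7,17,13,18,10,12,9]

[4,6,8,3,7,17,13,18,10,12,9]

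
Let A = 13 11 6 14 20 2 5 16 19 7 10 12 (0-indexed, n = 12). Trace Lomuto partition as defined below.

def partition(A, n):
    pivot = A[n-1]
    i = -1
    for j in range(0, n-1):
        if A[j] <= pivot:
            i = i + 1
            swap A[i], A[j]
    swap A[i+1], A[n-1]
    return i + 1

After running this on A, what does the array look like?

pivot=12, i=-1
j=0: 13>12, skip
j=1: 11≤12, i=0, swap(0,1) ⇒ 11 13 6 14 20 2 5 16 19 7 10 12
j=2: 6≤12, i=1, swap(1,2) ⇒ 11 6 13 14 20 2 5 16 19 7 10 12
j=3: 14>12, skip
j=4: 20>12, skip
j=5: 2≤12, i=2, swap(2,5) ⇒ 11 6 2 14 20 13 5 16 19 7 10 12
j=6: 5≤12, i=3, swap(3,6) ⇒ 11 6 2 5 20 13 14 16 19 7 10 12
j=7: 16>12, skip
j=8: 19>12, skip
j=9: 7≤12, i=4, swap(4,9) ⇒ 11 6 2 5 7 13 14 16 19 20 10 12
j=10: 10≤12, i=5, swap(5,10) ⇒ 11 6 2 5 7 10 14 16 19 20 13 12
swap(6,11) ⇒ 11 6 2 5 7 10 12 16 19 20 13 14; return 6

11 6 2 5 7 10 12 16 19 20 13 14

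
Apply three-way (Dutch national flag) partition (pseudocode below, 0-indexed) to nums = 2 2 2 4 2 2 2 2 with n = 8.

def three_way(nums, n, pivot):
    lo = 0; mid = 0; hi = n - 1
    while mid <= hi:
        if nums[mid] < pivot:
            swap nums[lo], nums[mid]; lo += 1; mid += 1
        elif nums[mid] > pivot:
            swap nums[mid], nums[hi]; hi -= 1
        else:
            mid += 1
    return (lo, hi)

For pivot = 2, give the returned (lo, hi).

lo=0 mid=0 hi=7
2=2: mid=1
2=2: mid=2
2=2: mid=3
4>2: swap(3,7), hi=6 ⇒ 2 2 2 2 2 2 2 4
2=2: mid=4
2=2: mid=5
2=2: mid=6
2=2: mid=7
done. lo=0 hi=6; nums=2 2 2 2 2 2 2 4

(0, 6)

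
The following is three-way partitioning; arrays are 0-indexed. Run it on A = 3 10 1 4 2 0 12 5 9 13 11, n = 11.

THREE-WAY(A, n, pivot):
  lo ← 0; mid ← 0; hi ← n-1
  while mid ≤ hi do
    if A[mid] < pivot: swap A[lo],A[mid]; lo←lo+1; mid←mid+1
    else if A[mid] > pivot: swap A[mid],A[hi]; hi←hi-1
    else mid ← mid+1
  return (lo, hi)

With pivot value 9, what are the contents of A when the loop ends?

3 1 4 2 0 5 9 12 13 11 10

lo=0 mid=0 hi=10
3<9: swap(0,0), lo=1 mid=1 ⇒ 3 10 1 4 2 0 12 5 9 13 11
10>9: swap(1,10), hi=9 ⇒ 3 11 1 4 2 0 12 5 9 13 10
11>9: swap(1,9), hi=8 ⇒ 3 13 1 4 2 0 12 5 9 11 10
13>9: swap(1,8), hi=7 ⇒ 3 9 1 4 2 0 12 5 13 11 10
9=9: mid=2
1<9: swap(1,2), lo=2 mid=3 ⇒ 3 1 9 4 2 0 12 5 13 11 10
4<9: swap(2,3), lo=3 mid=4 ⇒ 3 1 4 9 2 0 12 5 13 11 10
2<9: swap(3,4), lo=4 mid=5 ⇒ 3 1 4 2 9 0 12 5 13 11 10
0<9: swap(4,5), lo=5 mid=6 ⇒ 3 1 4 2 0 9 12 5 13 11 10
12>9: swap(6,7), hi=6 ⇒ 3 1 4 2 0 9 5 12 13 11 10
5<9: swap(5,6), lo=6 mid=7 ⇒ 3 1 4 2 0 5 9 12 13 11 10
done. lo=6 hi=6; A=3 1 4 2 0 5 9 12 13 11 10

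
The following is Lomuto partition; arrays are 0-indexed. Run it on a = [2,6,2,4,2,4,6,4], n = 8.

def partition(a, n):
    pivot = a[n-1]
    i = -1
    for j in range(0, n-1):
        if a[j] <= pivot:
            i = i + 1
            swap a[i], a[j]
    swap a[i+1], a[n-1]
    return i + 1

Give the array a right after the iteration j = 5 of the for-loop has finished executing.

pivot = a[7] = 4; i = -1
j=0: a[0]=2 ≤ 4 → i=0, swap a[0],a[0] (no change) → [2,6,2,4,2,4,6,4]
j=1: a[1]=6 > 4 → no swap
j=2: a[2]=2 ≤ 4 → i=1, swap a[1],a[2] → [2,2,6,4,2,4,6,4]
j=3: a[3]=4 ≤ 4 → i=2, swap a[2],a[3] → [2,2,4,6,2,4,6,4]
j=4: a[4]=2 ≤ 4 → i=3, swap a[3],a[4] → [2,2,4,2,6,4,6,4]
j=5: a[5]=4 ≤ 4 → i=4, swap a[4],a[5] → [2,2,4,2,4,6,6,4]
(after j=5) a = [2,2,4,2,4,6,6,4]

[2,2,4,2,4,6,6,4]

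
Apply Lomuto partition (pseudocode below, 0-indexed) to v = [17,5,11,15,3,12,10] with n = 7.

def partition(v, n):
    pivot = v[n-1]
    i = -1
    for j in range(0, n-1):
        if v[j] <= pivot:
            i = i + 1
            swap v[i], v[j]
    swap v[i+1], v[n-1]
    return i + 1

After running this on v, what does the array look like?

[5,3,10,15,17,12,11]

pivot = v[6] = 10; i = -1
j=0: v[0]=17 > 10 → no swap
j=1: v[1]=5 ≤ 10 → i=0, swap v[0],v[1] → [5,17,11,15,3,12,10]
j=2: v[2]=11 > 10 → no swap
j=3: v[3]=15 > 10 → no swap
j=4: v[4]=3 ≤ 10 → i=1, swap v[1],v[4] → [5,3,11,15,17,12,10]
j=5: v[5]=12 > 10 → no swap
final swap v[2],v[6] → [5,3,10,15,17,12,11]; return 2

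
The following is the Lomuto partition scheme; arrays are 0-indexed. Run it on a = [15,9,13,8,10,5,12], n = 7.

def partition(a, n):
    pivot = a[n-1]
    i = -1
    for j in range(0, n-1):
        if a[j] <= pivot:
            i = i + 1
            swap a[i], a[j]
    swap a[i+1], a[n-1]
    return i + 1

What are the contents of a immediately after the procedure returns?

[9,8,10,5,12,15,13]

pivot=12, i=-1
j=0: 15>12, skip
j=1: 9≤12, i=0, swap(0,1) ⇒ [9,15,13,8,10,5,12]
j=2: 13>12, skip
j=3: 8≤12, i=1, swap(1,3) ⇒ [9,8,13,15,10,5,12]
j=4: 10≤12, i=2, swap(2,4) ⇒ [9,8,10,15,13,5,12]
j=5: 5≤12, i=3, swap(3,5) ⇒ [9,8,10,5,13,15,12]
swap(4,6) ⇒ [9,8,10,5,12,15,13]; return 4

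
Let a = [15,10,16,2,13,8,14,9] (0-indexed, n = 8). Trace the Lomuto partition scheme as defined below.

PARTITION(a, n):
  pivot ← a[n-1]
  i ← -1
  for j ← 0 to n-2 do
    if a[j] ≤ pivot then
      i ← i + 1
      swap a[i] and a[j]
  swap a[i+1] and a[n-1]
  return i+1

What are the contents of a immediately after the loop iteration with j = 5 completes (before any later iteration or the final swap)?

pivot = a[7] = 9; i = -1
j=0: a[0]=15 > 9 → no swap
j=1: a[1]=10 > 9 → no swap
j=2: a[2]=16 > 9 → no swap
j=3: a[3]=2 ≤ 9 → i=0, swap a[0],a[3] → [2,10,16,15,13,8,14,9]
j=4: a[4]=13 > 9 → no swap
j=5: a[5]=8 ≤ 9 → i=1, swap a[1],a[5] → [2,8,16,15,13,10,14,9]
(after j=5) a = [2,8,16,15,13,10,14,9]

[2,8,16,15,13,10,14,9]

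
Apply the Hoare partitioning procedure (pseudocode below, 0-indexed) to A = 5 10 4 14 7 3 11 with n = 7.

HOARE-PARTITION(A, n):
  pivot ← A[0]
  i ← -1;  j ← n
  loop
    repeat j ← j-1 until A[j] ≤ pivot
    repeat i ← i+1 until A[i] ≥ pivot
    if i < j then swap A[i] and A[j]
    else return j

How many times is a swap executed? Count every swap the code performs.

pivot=5
j stops at 5 (3), i stops at 0 (5); swap ⇒ 3 10 4 14 7 5 11
j stops at 2 (4), i stops at 1 (10); swap ⇒ 3 4 10 14 7 5 11
j stops at 1, i stops at 2; i≥j ⇒ return 1. A=3 4 10 14 7 5 11

2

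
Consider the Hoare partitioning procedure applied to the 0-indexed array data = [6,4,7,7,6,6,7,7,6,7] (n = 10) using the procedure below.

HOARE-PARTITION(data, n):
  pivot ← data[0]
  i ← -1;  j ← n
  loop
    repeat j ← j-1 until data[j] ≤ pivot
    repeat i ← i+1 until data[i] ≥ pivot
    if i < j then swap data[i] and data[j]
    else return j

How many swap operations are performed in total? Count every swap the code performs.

pivot=6
j stops at 8 (6), i stops at 0 (6); swap ⇒ [6,4,7,7,6,6,7,7,6,7]
j stops at 5 (6), i stops at 2 (7); swap ⇒ [6,4,6,7,6,7,7,7,6,7]
j stops at 4 (6), i stops at 3 (7); swap ⇒ [6,4,6,6,7,7,7,7,6,7]
j stops at 3, i stops at 4; i≥j ⇒ return 3. data=[6,4,6,6,7,7,7,7,6,7]

3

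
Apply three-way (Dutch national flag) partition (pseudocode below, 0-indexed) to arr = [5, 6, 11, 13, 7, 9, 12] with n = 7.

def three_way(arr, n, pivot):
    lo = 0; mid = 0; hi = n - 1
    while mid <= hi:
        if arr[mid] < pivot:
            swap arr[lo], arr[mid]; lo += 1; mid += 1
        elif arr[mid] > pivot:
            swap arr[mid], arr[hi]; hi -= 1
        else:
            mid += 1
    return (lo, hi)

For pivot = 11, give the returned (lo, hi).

(4, 4)

lo=0 mid=0 hi=6
5<11: swap(0,0), lo=1 mid=1 ⇒ [5, 6, 11, 13, 7, 9, 12]
6<11: swap(1,1), lo=2 mid=2 ⇒ [5, 6, 11, 13, 7, 9, 12]
11=11: mid=3
13>11: swap(3,6), hi=5 ⇒ [5, 6, 11, 12, 7, 9, 13]
12>11: swap(3,5), hi=4 ⇒ [5, 6, 11, 9, 7, 12, 13]
9<11: swap(2,3), lo=3 mid=4 ⇒ [5, 6, 9, 11, 7, 12, 13]
7<11: swap(3,4), lo=4 mid=5 ⇒ [5, 6, 9, 7, 11, 12, 13]
done. lo=4 hi=4; arr=[5, 6, 9, 7, 11, 12, 13]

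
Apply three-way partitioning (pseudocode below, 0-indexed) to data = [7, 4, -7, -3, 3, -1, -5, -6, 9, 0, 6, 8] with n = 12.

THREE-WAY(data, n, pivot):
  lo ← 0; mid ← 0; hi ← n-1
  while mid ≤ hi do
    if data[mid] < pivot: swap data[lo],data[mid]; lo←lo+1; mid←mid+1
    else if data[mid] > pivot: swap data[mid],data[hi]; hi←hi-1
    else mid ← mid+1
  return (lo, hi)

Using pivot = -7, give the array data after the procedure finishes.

lo=0 mid=0 hi=11
7>-7: swap(0,11), hi=10 ⇒ [8, 4, -7, -3, 3, -1, -5, -6, 9, 0, 6, 7]
8>-7: swap(0,10), hi=9 ⇒ [6, 4, -7, -3, 3, -1, -5, -6, 9, 0, 8, 7]
6>-7: swap(0,9), hi=8 ⇒ [0, 4, -7, -3, 3, -1, -5, -6, 9, 6, 8, 7]
0>-7: swap(0,8), hi=7 ⇒ [9, 4, -7, -3, 3, -1, -5, -6, 0, 6, 8, 7]
9>-7: swap(0,7), hi=6 ⇒ [-6, 4, -7, -3, 3, -1, -5, 9, 0, 6, 8, 7]
-6>-7: swap(0,6), hi=5 ⇒ [-5, 4, -7, -3, 3, -1, -6, 9, 0, 6, 8, 7]
-5>-7: swap(0,5), hi=4 ⇒ [-1, 4, -7, -3, 3, -5, -6, 9, 0, 6, 8, 7]
-1>-7: swap(0,4), hi=3 ⇒ [3, 4, -7, -3, -1, -5, -6, 9, 0, 6, 8, 7]
3>-7: swap(0,3), hi=2 ⇒ [-3, 4, -7, 3, -1, -5, -6, 9, 0, 6, 8, 7]
-3>-7: swap(0,2), hi=1 ⇒ [-7, 4, -3, 3, -1, -5, -6, 9, 0, 6, 8, 7]
-7=-7: mid=1
4>-7: swap(1,1), hi=0 ⇒ [-7, 4, -3, 3, -1, -5, -6, 9, 0, 6, 8, 7]
done. lo=0 hi=0; data=[-7, 4, -3, 3, -1, -5, -6, 9, 0, 6, 8, 7]

[-7, 4, -3, 3, -1, -5, -6, 9, 0, 6, 8, 7]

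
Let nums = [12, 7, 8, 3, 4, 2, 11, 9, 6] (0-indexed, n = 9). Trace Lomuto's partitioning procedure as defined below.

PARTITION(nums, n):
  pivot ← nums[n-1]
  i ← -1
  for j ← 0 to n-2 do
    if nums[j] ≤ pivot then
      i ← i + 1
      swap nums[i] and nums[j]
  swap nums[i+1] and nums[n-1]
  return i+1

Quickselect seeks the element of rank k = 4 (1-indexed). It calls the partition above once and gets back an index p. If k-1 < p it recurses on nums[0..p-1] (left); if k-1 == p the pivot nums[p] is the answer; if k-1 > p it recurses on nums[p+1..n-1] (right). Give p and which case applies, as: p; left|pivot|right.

pivot = nums[8] = 6; i = -1
j=0: nums[0]=12 > 6 → no swap
j=1: nums[1]=7 > 6 → no swap
j=2: nums[2]=8 > 6 → no swap
j=3: nums[3]=3 ≤ 6 → i=0, swap nums[0],nums[3] → [3, 7, 8, 12, 4, 2, 11, 9, 6]
j=4: nums[4]=4 ≤ 6 → i=1, swap nums[1],nums[4] → [3, 4, 8, 12, 7, 2, 11, 9, 6]
j=5: nums[5]=2 ≤ 6 → i=2, swap nums[2],nums[5] → [3, 4, 2, 12, 7, 8, 11, 9, 6]
j=6: nums[6]=11 > 6 → no swap
j=7: nums[7]=9 > 6 → no swap
final swap nums[3],nums[8] → [3, 4, 2, 6, 7, 8, 11, 9, 12]; return 3
p = 3; k-1 = 3 == 3 ⇒ pivot

3; pivot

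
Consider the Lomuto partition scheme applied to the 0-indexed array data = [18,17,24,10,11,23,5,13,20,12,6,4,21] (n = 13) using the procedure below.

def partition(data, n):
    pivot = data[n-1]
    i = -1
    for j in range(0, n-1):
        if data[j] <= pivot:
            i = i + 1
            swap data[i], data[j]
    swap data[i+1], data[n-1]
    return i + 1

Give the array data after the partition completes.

[18,17,10,11,5,13,20,12,6,4,21,23,24]

pivot = data[12] = 21; i = -1
j=0: data[0]=18 ≤ 21 → i=0, swap data[0],data[0] (no change) → [18,17,24,10,11,23,5,13,20,12,6,4,21]
j=1: data[1]=17 ≤ 21 → i=1, swap data[1],data[1] (no change) → [18,17,24,10,11,23,5,13,20,12,6,4,21]
j=2: data[2]=24 > 21 → no swap
j=3: data[3]=10 ≤ 21 → i=2, swap data[2],data[3] → [18,17,10,24,11,23,5,13,20,12,6,4,21]
j=4: data[4]=11 ≤ 21 → i=3, swap data[3],data[4] → [18,17,10,11,24,23,5,13,20,12,6,4,21]
j=5: data[5]=23 > 21 → no swap
j=6: data[6]=5 ≤ 21 → i=4, swap data[4],data[6] → [18,17,10,11,5,23,24,13,20,12,6,4,21]
j=7: data[7]=13 ≤ 21 → i=5, swap data[5],data[7] → [18,17,10,11,5,13,24,23,20,12,6,4,21]
j=8: data[8]=20 ≤ 21 → i=6, swap data[6],data[8] → [18,17,10,11,5,13,20,23,24,12,6,4,21]
j=9: data[9]=12 ≤ 21 → i=7, swap data[7],data[9] → [18,17,10,11,5,13,20,12,24,23,6,4,21]
j=10: data[10]=6 ≤ 21 → i=8, swap data[8],data[10] → [18,17,10,11,5,13,20,12,6,23,24,4,21]
j=11: data[11]=4 ≤ 21 → i=9, swap data[9],data[11] → [18,17,10,11,5,13,20,12,6,4,24,23,21]
final swap data[10],data[12] → [18,17,10,11,5,13,20,12,6,4,21,23,24]; return 10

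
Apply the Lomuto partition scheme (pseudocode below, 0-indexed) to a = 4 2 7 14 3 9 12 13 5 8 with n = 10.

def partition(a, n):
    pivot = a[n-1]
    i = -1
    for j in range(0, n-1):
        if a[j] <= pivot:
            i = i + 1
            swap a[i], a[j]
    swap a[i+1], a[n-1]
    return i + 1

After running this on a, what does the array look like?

pivot = a[9] = 8; i = -1
j=0: a[0]=4 ≤ 8 → i=0, swap a[0],a[0] (no change) → 4 2 7 14 3 9 12 13 5 8
j=1: a[1]=2 ≤ 8 → i=1, swap a[1],a[1] (no change) → 4 2 7 14 3 9 12 13 5 8
j=2: a[2]=7 ≤ 8 → i=2, swap a[2],a[2] (no change) → 4 2 7 14 3 9 12 13 5 8
j=3: a[3]=14 > 8 → no swap
j=4: a[4]=3 ≤ 8 → i=3, swap a[3],a[4] → 4 2 7 3 14 9 12 13 5 8
j=5: a[5]=9 > 8 → no swap
j=6: a[6]=12 > 8 → no swap
j=7: a[7]=13 > 8 → no swap
j=8: a[8]=5 ≤ 8 → i=4, swap a[4],a[8] → 4 2 7 3 5 9 12 13 14 8
final swap a[5],a[9] → 4 2 7 3 5 8 12 13 14 9; return 5

4 2 7 3 5 8 12 13 14 9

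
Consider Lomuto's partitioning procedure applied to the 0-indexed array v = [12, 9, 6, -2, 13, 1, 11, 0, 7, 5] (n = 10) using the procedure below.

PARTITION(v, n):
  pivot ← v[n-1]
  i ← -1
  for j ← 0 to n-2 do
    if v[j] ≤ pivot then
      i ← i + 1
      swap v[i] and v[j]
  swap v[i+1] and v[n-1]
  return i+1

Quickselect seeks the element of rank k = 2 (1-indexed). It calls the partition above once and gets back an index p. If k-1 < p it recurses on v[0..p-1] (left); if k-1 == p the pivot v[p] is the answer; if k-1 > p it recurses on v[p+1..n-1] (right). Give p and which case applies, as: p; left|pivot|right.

3; left

pivot = v[9] = 5; i = -1
j=0: v[0]=12 > 5 → no swap
j=1: v[1]=9 > 5 → no swap
j=2: v[2]=6 > 5 → no swap
j=3: v[3]=-2 ≤ 5 → i=0, swap v[0],v[3] → [-2, 9, 6, 12, 13, 1, 11, 0, 7, 5]
j=4: v[4]=13 > 5 → no swap
j=5: v[5]=1 ≤ 5 → i=1, swap v[1],v[5] → [-2, 1, 6, 12, 13, 9, 11, 0, 7, 5]
j=6: v[6]=11 > 5 → no swap
j=7: v[7]=0 ≤ 5 → i=2, swap v[2],v[7] → [-2, 1, 0, 12, 13, 9, 11, 6, 7, 5]
j=8: v[8]=7 > 5 → no swap
final swap v[3],v[9] → [-2, 1, 0, 5, 13, 9, 11, 6, 7, 12]; return 3
p = 3; k-1 = 1 < 3 ⇒ left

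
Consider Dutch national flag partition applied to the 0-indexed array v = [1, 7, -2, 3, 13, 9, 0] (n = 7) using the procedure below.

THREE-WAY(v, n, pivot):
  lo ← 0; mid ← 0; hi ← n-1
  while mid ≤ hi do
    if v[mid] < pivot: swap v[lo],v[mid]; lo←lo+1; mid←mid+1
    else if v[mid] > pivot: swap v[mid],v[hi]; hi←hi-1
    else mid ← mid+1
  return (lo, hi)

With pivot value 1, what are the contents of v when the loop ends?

[0, -2, 1, 13, 9, 3, 7]

lo=0 mid=0 hi=6
1=1: mid=1
7>1: swap(1,6), hi=5 ⇒ [1, 0, -2, 3, 13, 9, 7]
0<1: swap(0,1), lo=1 mid=2 ⇒ [0, 1, -2, 3, 13, 9, 7]
-2<1: swap(1,2), lo=2 mid=3 ⇒ [0, -2, 1, 3, 13, 9, 7]
3>1: swap(3,5), hi=4 ⇒ [0, -2, 1, 9, 13, 3, 7]
9>1: swap(3,4), hi=3 ⇒ [0, -2, 1, 13, 9, 3, 7]
13>1: swap(3,3), hi=2 ⇒ [0, -2, 1, 13, 9, 3, 7]
done. lo=2 hi=2; v=[0, -2, 1, 13, 9, 3, 7]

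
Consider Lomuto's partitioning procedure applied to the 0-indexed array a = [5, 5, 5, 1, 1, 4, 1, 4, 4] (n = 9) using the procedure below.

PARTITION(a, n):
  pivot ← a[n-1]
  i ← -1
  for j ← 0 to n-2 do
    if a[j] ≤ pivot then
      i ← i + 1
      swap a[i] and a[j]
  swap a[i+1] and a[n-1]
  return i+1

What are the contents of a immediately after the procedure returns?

[1, 1, 4, 1, 4, 4, 5, 5, 5]

pivot = a[8] = 4; i = -1
j=0: a[0]=5 > 4 → no swap
j=1: a[1]=5 > 4 → no swap
j=2: a[2]=5 > 4 → no swap
j=3: a[3]=1 ≤ 4 → i=0, swap a[0],a[3] → [1, 5, 5, 5, 1, 4, 1, 4, 4]
j=4: a[4]=1 ≤ 4 → i=1, swap a[1],a[4] → [1, 1, 5, 5, 5, 4, 1, 4, 4]
j=5: a[5]=4 ≤ 4 → i=2, swap a[2],a[5] → [1, 1, 4, 5, 5, 5, 1, 4, 4]
j=6: a[6]=1 ≤ 4 → i=3, swap a[3],a[6] → [1, 1, 4, 1, 5, 5, 5, 4, 4]
j=7: a[7]=4 ≤ 4 → i=4, swap a[4],a[7] → [1, 1, 4, 1, 4, 5, 5, 5, 4]
final swap a[5],a[8] → [1, 1, 4, 1, 4, 4, 5, 5, 5]; return 5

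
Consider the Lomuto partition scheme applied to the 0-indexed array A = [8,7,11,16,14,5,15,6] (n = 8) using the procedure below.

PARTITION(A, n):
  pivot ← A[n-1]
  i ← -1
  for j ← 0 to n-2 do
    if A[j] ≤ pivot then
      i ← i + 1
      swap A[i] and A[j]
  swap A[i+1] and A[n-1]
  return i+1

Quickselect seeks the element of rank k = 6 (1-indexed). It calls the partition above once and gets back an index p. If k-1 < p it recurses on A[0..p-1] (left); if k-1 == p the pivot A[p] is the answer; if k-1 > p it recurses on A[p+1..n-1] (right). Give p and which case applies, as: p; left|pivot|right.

pivot=6, i=-1
j=0: 8>6, skip
j=1: 7>6, skip
j=2: 11>6, skip
j=3: 16>6, skip
j=4: 14>6, skip
j=5: 5≤6, i=0, swap(0,5) ⇒ [5,7,11,16,14,8,15,6]
j=6: 15>6, skip
swap(1,7) ⇒ [5,6,11,16,14,8,15,7]; return 1
p = 1; k-1 = 5 > 1 ⇒ right

1; right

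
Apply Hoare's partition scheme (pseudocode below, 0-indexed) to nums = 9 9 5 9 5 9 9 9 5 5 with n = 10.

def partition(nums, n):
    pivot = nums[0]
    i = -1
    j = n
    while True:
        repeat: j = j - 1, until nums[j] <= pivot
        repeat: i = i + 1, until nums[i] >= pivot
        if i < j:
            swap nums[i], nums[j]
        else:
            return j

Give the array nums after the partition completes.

5 5 5 9 5 9 9 9 9 9

pivot = nums[0] = 9; i = -1, j = 10
j→9 (nums[9]=5≤9), i→0 (nums[0]=9≥9); i<j, swap → 5 9 5 9 5 9 9 9 5 9
j→8 (nums[8]=5≤9), i→1 (nums[1]=9≥9); i<j, swap → 5 5 5 9 5 9 9 9 9 9
j→7 (nums[7]=9≤9), i→3 (nums[3]=9≥9); i<j, swap → 5 5 5 9 5 9 9 9 9 9
j→6 (nums[6]=9≤9), i→5 (nums[5]=9≥9); i<j, swap → 5 5 5 9 5 9 9 9 9 9
j→5, i→6; i≥j, return j=5. nums = 5 5 5 9 5 9 9 9 9 9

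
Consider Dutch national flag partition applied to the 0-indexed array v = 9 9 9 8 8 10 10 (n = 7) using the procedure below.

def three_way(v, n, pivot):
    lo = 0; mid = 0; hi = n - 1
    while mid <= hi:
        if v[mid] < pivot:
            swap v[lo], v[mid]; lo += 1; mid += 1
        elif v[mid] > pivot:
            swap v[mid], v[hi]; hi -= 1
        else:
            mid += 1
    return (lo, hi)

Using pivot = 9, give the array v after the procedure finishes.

pivot = 9; lo=0, mid=0, hi=6
v[mid]=9=9: mid=1
v[mid]=9=9: mid=2
v[mid]=9=9: mid=3
v[mid]=8<9: swap v[0],v[3]; lo=1,mid=4 → 8 9 9 9 8 10 10
v[mid]=8<9: swap v[1],v[4]; lo=2,mid=5 → 8 8 9 9 9 10 10
v[mid]=10>9: swap v[5],v[6]; hi=5 → 8 8 9 9 9 10 10
v[mid]=10>9: swap v[5],v[5]; hi=4 → 8 8 9 9 9 10 10
end: lo=2, hi=4; v = 8 8 9 9 9 10 10

8 8 9 9 9 10 10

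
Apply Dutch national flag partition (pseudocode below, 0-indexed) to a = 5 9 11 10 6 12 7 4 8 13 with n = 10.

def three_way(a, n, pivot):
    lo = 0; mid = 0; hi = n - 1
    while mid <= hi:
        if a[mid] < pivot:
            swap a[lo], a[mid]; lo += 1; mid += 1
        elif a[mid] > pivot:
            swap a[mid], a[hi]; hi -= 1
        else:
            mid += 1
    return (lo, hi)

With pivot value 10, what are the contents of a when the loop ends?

5 9 8 6 4 7 10 12 13 11

lo=0 mid=0 hi=9
5<10: swap(0,0), lo=1 mid=1 ⇒ 5 9 11 10 6 12 7 4 8 13
9<10: swap(1,1), lo=2 mid=2 ⇒ 5 9 11 10 6 12 7 4 8 13
11>10: swap(2,9), hi=8 ⇒ 5 9 13 10 6 12 7 4 8 11
13>10: swap(2,8), hi=7 ⇒ 5 9 8 10 6 12 7 4 13 11
8<10: swap(2,2), lo=3 mid=3 ⇒ 5 9 8 10 6 12 7 4 13 11
10=10: mid=4
6<10: swap(3,4), lo=4 mid=5 ⇒ 5 9 8 6 10 12 7 4 13 11
12>10: swap(5,7), hi=6 ⇒ 5 9 8 6 10 4 7 12 13 11
4<10: swap(4,5), lo=5 mid=6 ⇒ 5 9 8 6 4 10 7 12 13 11
7<10: swap(5,6), lo=6 mid=7 ⇒ 5 9 8 6 4 7 10 12 13 11
done. lo=6 hi=6; a=5 9 8 6 4 7 10 12 13 11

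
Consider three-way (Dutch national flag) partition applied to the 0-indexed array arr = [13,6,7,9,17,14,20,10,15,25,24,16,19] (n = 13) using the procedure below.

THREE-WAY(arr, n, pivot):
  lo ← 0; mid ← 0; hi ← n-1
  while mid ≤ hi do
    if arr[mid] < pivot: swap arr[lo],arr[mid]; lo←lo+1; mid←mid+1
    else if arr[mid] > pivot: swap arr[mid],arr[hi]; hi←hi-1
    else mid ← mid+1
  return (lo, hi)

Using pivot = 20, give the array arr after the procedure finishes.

lo=0 mid=0 hi=12
13<20: swap(0,0), lo=1 mid=1 ⇒ [13,6,7,9,17,14,20,10,15,25,24,16,19]
6<20: swap(1,1), lo=2 mid=2 ⇒ [13,6,7,9,17,14,20,10,15,25,24,16,19]
7<20: swap(2,2), lo=3 mid=3 ⇒ [13,6,7,9,17,14,20,10,15,25,24,16,19]
9<20: swap(3,3), lo=4 mid=4 ⇒ [13,6,7,9,17,14,20,10,15,25,24,16,19]
17<20: swap(4,4), lo=5 mid=5 ⇒ [13,6,7,9,17,14,20,10,15,25,24,16,19]
14<20: swap(5,5), lo=6 mid=6 ⇒ [13,6,7,9,17,14,20,10,15,25,24,16,19]
20=20: mid=7
10<20: swap(6,7), lo=7 mid=8 ⇒ [13,6,7,9,17,14,10,20,15,25,24,16,19]
15<20: swap(7,8), lo=8 mid=9 ⇒ [13,6,7,9,17,14,10,15,20,25,24,16,19]
25>20: swap(9,12), hi=11 ⇒ [13,6,7,9,17,14,10,15,20,19,24,16,25]
19<20: swap(8,9), lo=9 mid=10 ⇒ [13,6,7,9,17,14,10,15,19,20,24,16,25]
24>20: swap(10,11), hi=10 ⇒ [13,6,7,9,17,14,10,15,19,20,16,24,25]
16<20: swap(9,10), lo=10 mid=11 ⇒ [13,6,7,9,17,14,10,15,19,16,20,24,25]
done. lo=10 hi=10; arr=[13,6,7,9,17,14,10,15,19,16,20,24,25]

[13,6,7,9,17,14,10,15,19,16,20,24,25]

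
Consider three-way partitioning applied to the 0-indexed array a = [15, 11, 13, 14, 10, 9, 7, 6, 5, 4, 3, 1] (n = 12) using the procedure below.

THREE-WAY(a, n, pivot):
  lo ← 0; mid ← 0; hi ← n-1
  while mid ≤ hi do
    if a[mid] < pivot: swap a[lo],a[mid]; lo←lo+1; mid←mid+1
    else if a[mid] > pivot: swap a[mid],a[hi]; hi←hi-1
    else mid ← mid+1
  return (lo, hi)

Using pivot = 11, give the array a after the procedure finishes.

pivot = 11; lo=0, mid=0, hi=11
a[mid]=15>11: swap a[0],a[11]; hi=10 → [1, 11, 13, 14, 10, 9, 7, 6, 5, 4, 3, 15]
a[mid]=1<11: swap a[0],a[0]; lo=1,mid=1 → [1, 11, 13, 14, 10, 9, 7, 6, 5, 4, 3, 15]
a[mid]=11=11: mid=2
a[mid]=13>11: swap a[2],a[10]; hi=9 → [1, 11, 3, 14, 10, 9, 7, 6, 5, 4, 13, 15]
a[mid]=3<11: swap a[1],a[2]; lo=2,mid=3 → [1, 3, 11, 14, 10, 9, 7, 6, 5, 4, 13, 15]
a[mid]=14>11: swap a[3],a[9]; hi=8 → [1, 3, 11, 4, 10, 9, 7, 6, 5, 14, 13, 15]
a[mid]=4<11: swap a[2],a[3]; lo=3,mid=4 → [1, 3, 4, 11, 10, 9, 7, 6, 5, 14, 13, 15]
a[mid]=10<11: swap a[3],a[4]; lo=4,mid=5 → [1, 3, 4, 10, 11, 9, 7, 6, 5, 14, 13, 15]
a[mid]=9<11: swap a[4],a[5]; lo=5,mid=6 → [1, 3, 4, 10, 9, 11, 7, 6, 5, 14, 13, 15]
a[mid]=7<11: swap a[5],a[6]; lo=6,mid=7 → [1, 3, 4, 10, 9, 7, 11, 6, 5, 14, 13, 15]
a[mid]=6<11: swap a[6],a[7]; lo=7,mid=8 → [1, 3, 4, 10, 9, 7, 6, 11, 5, 14, 13, 15]
a[mid]=5<11: swap a[7],a[8]; lo=8,mid=9 → [1, 3, 4, 10, 9, 7, 6, 5, 11, 14, 13, 15]
end: lo=8, hi=8; a = [1, 3, 4, 10, 9, 7, 6, 5, 11, 14, 13, 15]

[1, 3, 4, 10, 9, 7, 6, 5, 11, 14, 13, 15]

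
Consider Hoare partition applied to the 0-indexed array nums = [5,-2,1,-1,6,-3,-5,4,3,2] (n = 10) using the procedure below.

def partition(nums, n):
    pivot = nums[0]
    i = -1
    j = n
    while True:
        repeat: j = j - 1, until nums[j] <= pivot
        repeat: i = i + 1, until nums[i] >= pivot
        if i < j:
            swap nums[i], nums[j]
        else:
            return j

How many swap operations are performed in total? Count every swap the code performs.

pivot = nums[0] = 5; i = -1, j = 10
j→9 (nums[9]=2≤5), i→0 (nums[0]=5≥5); i<j, swap → [2,-2,1,-1,6,-3,-5,4,3,5]
j→8 (nums[8]=3≤5), i→4 (nums[4]=6≥5); i<j, swap → [2,-2,1,-1,3,-3,-5,4,6,5]
j→7, i→8; i≥j, return j=7. nums = [2,-2,1,-1,3,-3,-5,4,6,5]

2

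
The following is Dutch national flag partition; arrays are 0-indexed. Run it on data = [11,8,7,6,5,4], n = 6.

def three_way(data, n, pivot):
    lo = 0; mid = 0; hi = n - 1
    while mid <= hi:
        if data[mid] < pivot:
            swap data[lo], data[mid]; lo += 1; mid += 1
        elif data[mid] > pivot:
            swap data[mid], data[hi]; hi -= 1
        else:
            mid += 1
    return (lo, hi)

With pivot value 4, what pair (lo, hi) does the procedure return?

(0, 0)

lo=0 mid=0 hi=5
11>4: swap(0,5), hi=4 ⇒ [4,8,7,6,5,11]
4=4: mid=1
8>4: swap(1,4), hi=3 ⇒ [4,5,7,6,8,11]
5>4: swap(1,3), hi=2 ⇒ [4,6,7,5,8,11]
6>4: swap(1,2), hi=1 ⇒ [4,7,6,5,8,11]
7>4: swap(1,1), hi=0 ⇒ [4,7,6,5,8,11]
done. lo=0 hi=0; data=[4,7,6,5,8,11]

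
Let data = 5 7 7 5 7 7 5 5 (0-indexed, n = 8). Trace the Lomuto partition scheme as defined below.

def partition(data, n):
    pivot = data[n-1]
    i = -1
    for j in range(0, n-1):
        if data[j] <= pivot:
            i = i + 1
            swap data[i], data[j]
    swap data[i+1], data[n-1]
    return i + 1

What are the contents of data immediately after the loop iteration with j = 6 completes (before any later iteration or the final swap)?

5 5 5 7 7 7 7 5

pivot=5, i=-1
j=0: 5≤5, i=0, swap(0,0) ⇒ 5 7 7 5 7 7 5 5
j=1: 7>5, skip
j=2: 7>5, skip
j=3: 5≤5, i=1, swap(1,3) ⇒ 5 5 7 7 7 7 5 5
j=4: 7>5, skip
j=5: 7>5, skip
j=6: 5≤5, i=2, swap(2,6) ⇒ 5 5 5 7 7 7 7 5
(after j=6) data = 5 5 5 7 7 7 7 5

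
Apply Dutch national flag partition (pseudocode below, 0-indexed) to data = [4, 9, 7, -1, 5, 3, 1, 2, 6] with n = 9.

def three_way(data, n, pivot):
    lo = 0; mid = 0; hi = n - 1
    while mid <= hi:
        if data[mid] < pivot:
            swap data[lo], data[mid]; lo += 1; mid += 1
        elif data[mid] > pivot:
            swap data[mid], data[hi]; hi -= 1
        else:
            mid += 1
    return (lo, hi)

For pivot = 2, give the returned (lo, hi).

(2, 2)

lo=0 mid=0 hi=8
4>2: swap(0,8), hi=7 ⇒ [6, 9, 7, -1, 5, 3, 1, 2, 4]
6>2: swap(0,7), hi=6 ⇒ [2, 9, 7, -1, 5, 3, 1, 6, 4]
2=2: mid=1
9>2: swap(1,6), hi=5 ⇒ [2, 1, 7, -1, 5, 3, 9, 6, 4]
1<2: swap(0,1), lo=1 mid=2 ⇒ [1, 2, 7, -1, 5, 3, 9, 6, 4]
7>2: swap(2,5), hi=4 ⇒ [1, 2, 3, -1, 5, 7, 9, 6, 4]
3>2: swap(2,4), hi=3 ⇒ [1, 2, 5, -1, 3, 7, 9, 6, 4]
5>2: swap(2,3), hi=2 ⇒ [1, 2, -1, 5, 3, 7, 9, 6, 4]
-1<2: swap(1,2), lo=2 mid=3 ⇒ [1, -1, 2, 5, 3, 7, 9, 6, 4]
done. lo=2 hi=2; data=[1, -1, 2, 5, 3, 7, 9, 6, 4]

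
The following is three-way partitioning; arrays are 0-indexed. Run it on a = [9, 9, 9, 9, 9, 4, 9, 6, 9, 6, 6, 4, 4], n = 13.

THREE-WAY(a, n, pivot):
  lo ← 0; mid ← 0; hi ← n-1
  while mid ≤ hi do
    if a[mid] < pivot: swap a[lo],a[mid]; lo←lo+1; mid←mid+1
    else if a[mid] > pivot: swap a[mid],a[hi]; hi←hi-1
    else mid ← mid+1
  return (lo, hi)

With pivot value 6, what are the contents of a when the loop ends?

pivot = 6; lo=0, mid=0, hi=12
a[mid]=9>6: swap a[0],a[12]; hi=11 → [4, 9, 9, 9, 9, 4, 9, 6, 9, 6, 6, 4, 9]
a[mid]=4<6: swap a[0],a[0]; lo=1,mid=1 → [4, 9, 9, 9, 9, 4, 9, 6, 9, 6, 6, 4, 9]
a[mid]=9>6: swap a[1],a[11]; hi=10 → [4, 4, 9, 9, 9, 4, 9, 6, 9, 6, 6, 9, 9]
a[mid]=4<6: swap a[1],a[1]; lo=2,mid=2 → [4, 4, 9, 9, 9, 4, 9, 6, 9, 6, 6, 9, 9]
a[mid]=9>6: swap a[2],a[10]; hi=9 → [4, 4, 6, 9, 9, 4, 9, 6, 9, 6, 9, 9, 9]
a[mid]=6=6: mid=3
a[mid]=9>6: swap a[3],a[9]; hi=8 → [4, 4, 6, 6, 9, 4, 9, 6, 9, 9, 9, 9, 9]
a[mid]=6=6: mid=4
a[mid]=9>6: swap a[4],a[8]; hi=7 → [4, 4, 6, 6, 9, 4, 9, 6, 9, 9, 9, 9, 9]
a[mid]=9>6: swap a[4],a[7]; hi=6 → [4, 4, 6, 6, 6, 4, 9, 9, 9, 9, 9, 9, 9]
a[mid]=6=6: mid=5
a[mid]=4<6: swap a[2],a[5]; lo=3,mid=6 → [4, 4, 4, 6, 6, 6, 9, 9, 9, 9, 9, 9, 9]
a[mid]=9>6: swap a[6],a[6]; hi=5 → [4, 4, 4, 6, 6, 6, 9, 9, 9, 9, 9, 9, 9]
end: lo=3, hi=5; a = [4, 4, 4, 6, 6, 6, 9, 9, 9, 9, 9, 9, 9]

[4, 4, 4, 6, 6, 6, 9, 9, 9, 9, 9, 9, 9]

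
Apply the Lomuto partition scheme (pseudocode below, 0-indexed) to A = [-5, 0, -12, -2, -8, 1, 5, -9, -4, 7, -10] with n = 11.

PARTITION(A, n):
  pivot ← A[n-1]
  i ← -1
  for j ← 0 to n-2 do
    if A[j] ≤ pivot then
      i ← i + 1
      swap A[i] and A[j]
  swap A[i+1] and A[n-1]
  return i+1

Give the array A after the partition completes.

pivot=-10, i=-1
j=0: -5>-10, skip
j=1: 0>-10, skip
j=2: -12≤-10, i=0, swap(0,2) ⇒ [-12, 0, -5, -2, -8, 1, 5, -9, -4, 7, -10]
j=3: -2>-10, skip
j=4: -8>-10, skip
j=5: 1>-10, skip
j=6: 5>-10, skip
j=7: -9>-10, skip
j=8: -4>-10, skip
j=9: 7>-10, skip
swap(1,10) ⇒ [-12, -10, -5, -2, -8, 1, 5, -9, -4, 7, 0]; return 1

[-12, -10, -5, -2, -8, 1, 5, -9, -4, 7, 0]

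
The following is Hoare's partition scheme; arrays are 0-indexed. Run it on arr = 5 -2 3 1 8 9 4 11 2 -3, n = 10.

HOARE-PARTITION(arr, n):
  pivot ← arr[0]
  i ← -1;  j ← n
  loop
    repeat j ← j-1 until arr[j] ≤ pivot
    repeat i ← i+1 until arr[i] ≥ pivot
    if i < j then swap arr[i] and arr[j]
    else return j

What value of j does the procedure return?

pivot = arr[0] = 5; i = -1, j = 10
j→9 (arr[9]=-3≤5), i→0 (arr[0]=5≥5); i<j, swap → -3 -2 3 1 8 9 4 11 2 5
j→8 (arr[8]=2≤5), i→4 (arr[4]=8≥5); i<j, swap → -3 -2 3 1 2 9 4 11 8 5
j→6 (arr[6]=4≤5), i→5 (arr[5]=9≥5); i<j, swap → -3 -2 3 1 2 4 9 11 8 5
j→5, i→6; i≥j, return j=5. arr = -3 -2 3 1 2 4 9 11 8 5

5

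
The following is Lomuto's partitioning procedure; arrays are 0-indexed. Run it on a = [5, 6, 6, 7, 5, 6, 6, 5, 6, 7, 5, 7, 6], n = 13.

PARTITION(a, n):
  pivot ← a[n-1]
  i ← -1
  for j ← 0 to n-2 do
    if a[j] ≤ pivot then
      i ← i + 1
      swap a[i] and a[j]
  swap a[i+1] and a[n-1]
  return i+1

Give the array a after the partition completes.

[5, 6, 6, 5, 6, 6, 5, 6, 5, 6, 7, 7, 7]

pivot = a[12] = 6; i = -1
j=0: a[0]=5 ≤ 6 → i=0, swap a[0],a[0] (no change) → [5, 6, 6, 7, 5, 6, 6, 5, 6, 7, 5, 7, 6]
j=1: a[1]=6 ≤ 6 → i=1, swap a[1],a[1] (no change) → [5, 6, 6, 7, 5, 6, 6, 5, 6, 7, 5, 7, 6]
j=2: a[2]=6 ≤ 6 → i=2, swap a[2],a[2] (no change) → [5, 6, 6, 7, 5, 6, 6, 5, 6, 7, 5, 7, 6]
j=3: a[3]=7 > 6 → no swap
j=4: a[4]=5 ≤ 6 → i=3, swap a[3],a[4] → [5, 6, 6, 5, 7, 6, 6, 5, 6, 7, 5, 7, 6]
j=5: a[5]=6 ≤ 6 → i=4, swap a[4],a[5] → [5, 6, 6, 5, 6, 7, 6, 5, 6, 7, 5, 7, 6]
j=6: a[6]=6 ≤ 6 → i=5, swap a[5],a[6] → [5, 6, 6, 5, 6, 6, 7, 5, 6, 7, 5, 7, 6]
j=7: a[7]=5 ≤ 6 → i=6, swap a[6],a[7] → [5, 6, 6, 5, 6, 6, 5, 7, 6, 7, 5, 7, 6]
j=8: a[8]=6 ≤ 6 → i=7, swap a[7],a[8] → [5, 6, 6, 5, 6, 6, 5, 6, 7, 7, 5, 7, 6]
j=9: a[9]=7 > 6 → no swap
j=10: a[10]=5 ≤ 6 → i=8, swap a[8],a[10] → [5, 6, 6, 5, 6, 6, 5, 6, 5, 7, 7, 7, 6]
j=11: a[11]=7 > 6 → no swap
final swap a[9],a[12] → [5, 6, 6, 5, 6, 6, 5, 6, 5, 6, 7, 7, 7]; return 9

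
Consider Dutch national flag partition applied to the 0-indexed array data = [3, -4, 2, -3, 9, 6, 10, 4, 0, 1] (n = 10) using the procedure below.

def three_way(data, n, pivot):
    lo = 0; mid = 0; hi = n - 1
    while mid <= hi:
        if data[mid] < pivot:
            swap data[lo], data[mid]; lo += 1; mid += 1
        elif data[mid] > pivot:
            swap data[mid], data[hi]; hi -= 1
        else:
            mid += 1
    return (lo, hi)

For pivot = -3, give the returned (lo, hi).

(1, 1)

lo=0 mid=0 hi=9
3>-3: swap(0,9), hi=8 ⇒ [1, -4, 2, -3, 9, 6, 10, 4, 0, 3]
1>-3: swap(0,8), hi=7 ⇒ [0, -4, 2, -3, 9, 6, 10, 4, 1, 3]
0>-3: swap(0,7), hi=6 ⇒ [4, -4, 2, -3, 9, 6, 10, 0, 1, 3]
4>-3: swap(0,6), hi=5 ⇒ [10, -4, 2, -3, 9, 6, 4, 0, 1, 3]
10>-3: swap(0,5), hi=4 ⇒ [6, -4, 2, -3, 9, 10, 4, 0, 1, 3]
6>-3: swap(0,4), hi=3 ⇒ [9, -4, 2, -3, 6, 10, 4, 0, 1, 3]
9>-3: swap(0,3), hi=2 ⇒ [-3, -4, 2, 9, 6, 10, 4, 0, 1, 3]
-3=-3: mid=1
-4<-3: swap(0,1), lo=1 mid=2 ⇒ [-4, -3, 2, 9, 6, 10, 4, 0, 1, 3]
2>-3: swap(2,2), hi=1 ⇒ [-4, -3, 2, 9, 6, 10, 4, 0, 1, 3]
done. lo=1 hi=1; data=[-4, -3, 2, 9, 6, 10, 4, 0, 1, 3]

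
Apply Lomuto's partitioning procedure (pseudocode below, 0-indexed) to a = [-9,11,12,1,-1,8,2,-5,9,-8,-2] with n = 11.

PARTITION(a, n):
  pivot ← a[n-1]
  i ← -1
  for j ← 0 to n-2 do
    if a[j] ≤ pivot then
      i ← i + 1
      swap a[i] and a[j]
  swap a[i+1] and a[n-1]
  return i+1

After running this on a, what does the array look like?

[-9,-5,-8,-2,-1,8,2,11,9,12,1]

pivot = a[10] = -2; i = -1
j=0: a[0]=-9 ≤ -2 → i=0, swap a[0],a[0] (no change) → [-9,11,12,1,-1,8,2,-5,9,-8,-2]
j=1: a[1]=11 > -2 → no swap
j=2: a[2]=12 > -2 → no swap
j=3: a[3]=1 > -2 → no swap
j=4: a[4]=-1 > -2 → no swap
j=5: a[5]=8 > -2 → no swap
j=6: a[6]=2 > -2 → no swap
j=7: a[7]=-5 ≤ -2 → i=1, swap a[1],a[7] → [-9,-5,12,1,-1,8,2,11,9,-8,-2]
j=8: a[8]=9 > -2 → no swap
j=9: a[9]=-8 ≤ -2 → i=2, swap a[2],a[9] → [-9,-5,-8,1,-1,8,2,11,9,12,-2]
final swap a[3],a[10] → [-9,-5,-8,-2,-1,8,2,11,9,12,1]; return 3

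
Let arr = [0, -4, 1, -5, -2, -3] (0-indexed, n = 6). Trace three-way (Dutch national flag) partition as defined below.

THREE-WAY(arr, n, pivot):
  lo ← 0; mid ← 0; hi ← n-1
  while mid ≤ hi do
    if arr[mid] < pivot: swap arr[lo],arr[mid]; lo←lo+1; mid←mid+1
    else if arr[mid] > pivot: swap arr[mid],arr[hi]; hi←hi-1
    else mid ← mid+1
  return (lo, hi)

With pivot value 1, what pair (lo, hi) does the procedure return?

(5, 5)

lo=0 mid=0 hi=5
0<1: swap(0,0), lo=1 mid=1 ⇒ [0, -4, 1, -5, -2, -3]
-4<1: swap(1,1), lo=2 mid=2 ⇒ [0, -4, 1, -5, -2, -3]
1=1: mid=3
-5<1: swap(2,3), lo=3 mid=4 ⇒ [0, -4, -5, 1, -2, -3]
-2<1: swap(3,4), lo=4 mid=5 ⇒ [0, -4, -5, -2, 1, -3]
-3<1: swap(4,5), lo=5 mid=6 ⇒ [0, -4, -5, -2, -3, 1]
done. lo=5 hi=5; arr=[0, -4, -5, -2, -3, 1]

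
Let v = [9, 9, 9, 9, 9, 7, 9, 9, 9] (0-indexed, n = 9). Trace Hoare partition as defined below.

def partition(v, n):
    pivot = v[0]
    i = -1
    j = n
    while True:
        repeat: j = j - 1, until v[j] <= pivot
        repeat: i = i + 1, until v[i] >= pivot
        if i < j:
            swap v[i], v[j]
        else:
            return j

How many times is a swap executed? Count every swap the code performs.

4

pivot = v[0] = 9; i = -1, j = 9
j→8 (v[8]=9≤9), i→0 (v[0]=9≥9); i<j, swap → [9, 9, 9, 9, 9, 7, 9, 9, 9]
j→7 (v[7]=9≤9), i→1 (v[1]=9≥9); i<j, swap → [9, 9, 9, 9, 9, 7, 9, 9, 9]
j→6 (v[6]=9≤9), i→2 (v[2]=9≥9); i<j, swap → [9, 9, 9, 9, 9, 7, 9, 9, 9]
j→5 (v[5]=7≤9), i→3 (v[3]=9≥9); i<j, swap → [9, 9, 9, 7, 9, 9, 9, 9, 9]
j→4, i→4; i≥j, return j=4. v = [9, 9, 9, 7, 9, 9, 9, 9, 9]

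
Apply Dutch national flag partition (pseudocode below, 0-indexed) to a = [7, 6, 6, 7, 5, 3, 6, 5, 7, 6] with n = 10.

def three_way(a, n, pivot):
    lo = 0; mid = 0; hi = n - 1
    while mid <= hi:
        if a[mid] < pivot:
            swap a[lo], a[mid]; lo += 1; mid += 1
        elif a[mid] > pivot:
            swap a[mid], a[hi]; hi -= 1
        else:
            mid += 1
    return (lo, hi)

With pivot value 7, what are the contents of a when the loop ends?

[6, 6, 5, 3, 6, 5, 6, 7, 7, 7]

pivot = 7; lo=0, mid=0, hi=9
a[mid]=7=7: mid=1
a[mid]=6<7: swap a[0],a[1]; lo=1,mid=2 → [6, 7, 6, 7, 5, 3, 6, 5, 7, 6]
a[mid]=6<7: swap a[1],a[2]; lo=2,mid=3 → [6, 6, 7, 7, 5, 3, 6, 5, 7, 6]
a[mid]=7=7: mid=4
a[mid]=5<7: swap a[2],a[4]; lo=3,mid=5 → [6, 6, 5, 7, 7, 3, 6, 5, 7, 6]
a[mid]=3<7: swap a[3],a[5]; lo=4,mid=6 → [6, 6, 5, 3, 7, 7, 6, 5, 7, 6]
a[mid]=6<7: swap a[4],a[6]; lo=5,mid=7 → [6, 6, 5, 3, 6, 7, 7, 5, 7, 6]
a[mid]=5<7: swap a[5],a[7]; lo=6,mid=8 → [6, 6, 5, 3, 6, 5, 7, 7, 7, 6]
a[mid]=7=7: mid=9
a[mid]=6<7: swap a[6],a[9]; lo=7,mid=10 → [6, 6, 5, 3, 6, 5, 6, 7, 7, 7]
end: lo=7, hi=9; a = [6, 6, 5, 3, 6, 5, 6, 7, 7, 7]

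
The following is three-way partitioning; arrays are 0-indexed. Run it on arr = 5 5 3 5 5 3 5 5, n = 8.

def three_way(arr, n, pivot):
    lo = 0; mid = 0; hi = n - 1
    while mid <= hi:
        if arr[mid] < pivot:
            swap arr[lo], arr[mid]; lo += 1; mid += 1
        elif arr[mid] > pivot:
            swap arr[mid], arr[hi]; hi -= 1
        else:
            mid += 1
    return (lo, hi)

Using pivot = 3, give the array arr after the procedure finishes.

3 3 5 5 5 5 5 5

lo=0 mid=0 hi=7
5>3: swap(0,7), hi=6 ⇒ 5 5 3 5 5 3 5 5
5>3: swap(0,6), hi=5 ⇒ 5 5 3 5 5 3 5 5
5>3: swap(0,5), hi=4 ⇒ 3 5 3 5 5 5 5 5
3=3: mid=1
5>3: swap(1,4), hi=3 ⇒ 3 5 3 5 5 5 5 5
5>3: swap(1,3), hi=2 ⇒ 3 5 3 5 5 5 5 5
5>3: swap(1,2), hi=1 ⇒ 3 3 5 5 5 5 5 5
3=3: mid=2
done. lo=0 hi=1; arr=3 3 5 5 5 5 5 5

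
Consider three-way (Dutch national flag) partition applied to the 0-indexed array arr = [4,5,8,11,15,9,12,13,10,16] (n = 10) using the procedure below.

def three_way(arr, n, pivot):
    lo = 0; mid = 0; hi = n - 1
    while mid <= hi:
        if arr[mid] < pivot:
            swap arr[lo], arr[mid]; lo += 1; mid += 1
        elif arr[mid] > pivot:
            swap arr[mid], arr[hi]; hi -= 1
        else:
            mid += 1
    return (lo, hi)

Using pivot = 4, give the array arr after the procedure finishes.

[4,8,11,15,9,12,13,10,16,5]

pivot = 4; lo=0, mid=0, hi=9
arr[mid]=4=4: mid=1
arr[mid]=5>4: swap arr[1],arr[9]; hi=8 → [4,16,8,11,15,9,12,13,10,5]
arr[mid]=16>4: swap arr[1],arr[8]; hi=7 → [4,10,8,11,15,9,12,13,16,5]
arr[mid]=10>4: swap arr[1],arr[7]; hi=6 → [4,13,8,11,15,9,12,10,16,5]
arr[mid]=13>4: swap arr[1],arr[6]; hi=5 → [4,12,8,11,15,9,13,10,16,5]
arr[mid]=12>4: swap arr[1],arr[5]; hi=4 → [4,9,8,11,15,12,13,10,16,5]
arr[mid]=9>4: swap arr[1],arr[4]; hi=3 → [4,15,8,11,9,12,13,10,16,5]
arr[mid]=15>4: swap arr[1],arr[3]; hi=2 → [4,11,8,15,9,12,13,10,16,5]
arr[mid]=11>4: swap arr[1],arr[2]; hi=1 → [4,8,11,15,9,12,13,10,16,5]
arr[mid]=8>4: swap arr[1],arr[1]; hi=0 → [4,8,11,15,9,12,13,10,16,5]
end: lo=0, hi=0; arr = [4,8,11,15,9,12,13,10,16,5]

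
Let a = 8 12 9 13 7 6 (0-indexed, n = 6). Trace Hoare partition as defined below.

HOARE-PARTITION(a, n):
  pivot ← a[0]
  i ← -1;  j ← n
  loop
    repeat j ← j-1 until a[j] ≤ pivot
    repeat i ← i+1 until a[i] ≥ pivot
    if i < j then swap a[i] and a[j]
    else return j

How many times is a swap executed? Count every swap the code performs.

pivot=8
j stops at 5 (6), i stops at 0 (8); swap ⇒ 6 12 9 13 7 8
j stops at 4 (7), i stops at 1 (12); swap ⇒ 6 7 9 13 12 8
j stops at 1, i stops at 2; i≥j ⇒ return 1. a=6 7 9 13 12 8

2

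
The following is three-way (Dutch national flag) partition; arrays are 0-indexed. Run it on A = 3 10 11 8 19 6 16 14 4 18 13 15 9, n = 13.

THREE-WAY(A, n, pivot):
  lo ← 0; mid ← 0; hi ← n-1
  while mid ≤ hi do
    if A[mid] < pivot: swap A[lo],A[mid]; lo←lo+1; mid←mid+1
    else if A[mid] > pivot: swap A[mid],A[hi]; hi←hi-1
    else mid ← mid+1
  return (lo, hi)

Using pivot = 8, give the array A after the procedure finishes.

3 4 6 8 19 16 14 11 18 13 15 9 10

pivot = 8; lo=0, mid=0, hi=12
A[mid]=3<8: swap A[0],A[0]; lo=1,mid=1 → 3 10 11 8 19 6 16 14 4 18 13 15 9
A[mid]=10>8: swap A[1],A[12]; hi=11 → 3 9 11 8 19 6 16 14 4 18 13 15 10
A[mid]=9>8: swap A[1],A[11]; hi=10 → 3 15 11 8 19 6 16 14 4 18 13 9 10
A[mid]=15>8: swap A[1],A[10]; hi=9 → 3 13 11 8 19 6 16 14 4 18 15 9 10
A[mid]=13>8: swap A[1],A[9]; hi=8 → 3 18 11 8 19 6 16 14 4 13 15 9 10
A[mid]=18>8: swap A[1],A[8]; hi=7 → 3 4 11 8 19 6 16 14 18 13 15 9 10
A[mid]=4<8: swap A[1],A[1]; lo=2,mid=2 → 3 4 11 8 19 6 16 14 18 13 15 9 10
A[mid]=11>8: swap A[2],A[7]; hi=6 → 3 4 14 8 19 6 16 11 18 13 15 9 10
A[mid]=14>8: swap A[2],A[6]; hi=5 → 3 4 16 8 19 6 14 11 18 13 15 9 10
A[mid]=16>8: swap A[2],A[5]; hi=4 → 3 4 6 8 19 16 14 11 18 13 15 9 10
A[mid]=6<8: swap A[2],A[2]; lo=3,mid=3 → 3 4 6 8 19 16 14 11 18 13 15 9 10
A[mid]=8=8: mid=4
A[mid]=19>8: swap A[4],A[4]; hi=3 → 3 4 6 8 19 16 14 11 18 13 15 9 10
end: lo=3, hi=3; A = 3 4 6 8 19 16 14 11 18 13 15 9 10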